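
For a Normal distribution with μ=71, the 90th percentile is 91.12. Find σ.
σ = 15.6997

For X ~ Normal(μ, σ), the p-th percentile satisfies x = μ + z_p × σ,
where z_p = Φ⁻¹(p) is the standard normal quantile.

Step 1: z_{0.9} = Φ⁻¹(0.9) = 1.2816

Step 2: Solve for σ:
91.12 = 71 + 1.2816 × σ
σ = (91.12 - 71) / 1.2816
σ = 20.12 / 1.2816
σ = 15.6997

Verification: μ + z × σ = 71 + 1.2816 × 15.6997 = 91.12 ✓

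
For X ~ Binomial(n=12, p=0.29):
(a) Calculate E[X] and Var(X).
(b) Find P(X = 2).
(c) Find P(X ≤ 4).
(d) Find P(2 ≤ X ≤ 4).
(a) E[X] = 3.4800, Var(X) = 2.4708
(b) P(X = 2) = 0.180686
(c) P(X ≤ 4) = 0.749611
(d) P(2 ≤ X ≤ 4) = 0.652770

We have X ~ Binomial(n=12, p=0.29).

(a) Moments:
E[X] = 3.4800
Var(X) = 2.4708
σ = √Var(X) = 1.5719

(b) Point probability using PMF:
P(X = 2) = 0.180686

(c) Cumulative probability using CDF:
P(X ≤ 4) = F(4) = 0.749611

(d) Range probability:
P(2 ≤ X ≤ 4) = P(X ≤ 4) - P(X ≤ 1)
                   = F(4) - F(1)
                   = 0.749611 - 0.096840
                   = 0.652770

This means approximately 65.3% of outcomes fall in the interval [2, 4].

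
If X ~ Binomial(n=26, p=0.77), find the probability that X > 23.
0.042250

We have X ~ Binomial(n=26, p=0.77).

P(X > 23) = 1 - P(X ≤ 23)
                = 1 - F(23)
                = 1 - 0.957750
                = 0.042250

So there's approximately a 4.2% chance that X exceeds 23.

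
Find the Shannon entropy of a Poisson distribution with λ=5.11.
2.2158 nats

We have X ~ Poisson(λ=5.11).

The Shannon entropy measures the uncertainty or information content of the distribution.

For a Poisson distribution with λ=5.11:
H(X) = 2.2158 nats

(In bits, this would be 3.1967 bits.)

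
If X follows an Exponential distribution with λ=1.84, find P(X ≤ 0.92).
0.815996

We have X ~ Exponential(λ=1.84).

The CDF gives us P(X ≤ k).

Using the CDF:
P(X ≤ 0.92) = 0.815996

This means there's approximately a 81.6% chance that X is at most 0.92.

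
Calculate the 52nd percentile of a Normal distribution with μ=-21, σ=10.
-20.4985

We have X ~ Normal(μ=-21, σ=10).

We want to find x such that P(X ≤ x) = 0.52.

This is the 52nd percentile, which means 52% of values fall below this point.

Using the inverse CDF (quantile function):
x = F⁻¹(0.52) = -20.4985

Verification: P(X ≤ -20.4985) = 0.52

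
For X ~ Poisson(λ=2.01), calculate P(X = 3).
0.181345

We have X ~ Poisson(λ=2.01).

For a Poisson distribution, the PMF gives us the probability of each outcome.

Using the PMF formula:
P(X = 3) = 0.181345

Rounded to 4 decimal places: 0.1813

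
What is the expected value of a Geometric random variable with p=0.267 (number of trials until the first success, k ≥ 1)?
3.7453

We have X ~ Geometric(p=0.267) (number of trials until the first success, k ≥ 1).

For a Geometric distribution with p=0.267 (number of trials until the first success, k ≥ 1):
E[X] = 3.7453

This is the expected (average) value of X.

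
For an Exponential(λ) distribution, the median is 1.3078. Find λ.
λ = 0.5300

For X ~ Exponential(λ), the CDF is F(x) = 1 - e^(-λx).
The median m satisfies F(m) = 0.5:
1 - e^(-λm) = 0.5
e^(-λm) = 0.5
λm = ln(2)
m = ln(2) / λ

Given m = 1.3078:
λ = ln(2) / 1.3078 = 0.693147 / 1.3078 = 0.5300

Verification: ln(2) / 0.5300 = 1.3078 ✓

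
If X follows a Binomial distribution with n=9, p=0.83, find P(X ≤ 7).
0.468459

We have X ~ Binomial(n=9, p=0.83).

The CDF gives us P(X ≤ k).

Using the CDF:
P(X ≤ 7) = 0.468459

This means there's approximately a 46.8% chance that X is at most 7.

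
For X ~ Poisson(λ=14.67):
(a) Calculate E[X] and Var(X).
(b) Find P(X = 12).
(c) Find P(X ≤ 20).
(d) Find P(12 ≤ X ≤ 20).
(a) E[X] = 14.6700, Var(X) = 14.6700
(b) P(X = 12) = 0.088252
(c) P(X ≤ 20) = 0.930074
(d) P(12 ≤ X ≤ 20) = 0.722477

We have X ~ Poisson(λ=14.67).

(a) Moments:
E[X] = 14.6700
Var(X) = 14.6700
σ = √Var(X) = 3.8301

(b) Point probability using PMF:
P(X = 12) = 0.088252

(c) Cumulative probability using CDF:
P(X ≤ 20) = F(20) = 0.930074

(d) Range probability:
P(12 ≤ X ≤ 20) = P(X ≤ 20) - P(X ≤ 11)
                   = F(20) - F(11)
                   = 0.930074 - 0.207597
                   = 0.722477

This means approximately 72.2% of outcomes fall in the interval [12, 20].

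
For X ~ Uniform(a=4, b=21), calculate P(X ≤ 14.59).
0.622941

We have X ~ Uniform(a=4, b=21).

The CDF gives us P(X ≤ k).

Using the CDF:
P(X ≤ 14.59) = 0.622941

This means there's approximately a 62.3% chance that X is at most 14.59.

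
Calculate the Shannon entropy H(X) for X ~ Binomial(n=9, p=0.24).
1.6424 nats

We have X ~ Binomial(n=9, p=0.24).

The Shannon entropy measures the uncertainty or information content of the distribution.

For a Binomial distribution with n=9, p=0.24:
H(X) = 1.6424 nats

(In bits, this would be 2.3696 bits.)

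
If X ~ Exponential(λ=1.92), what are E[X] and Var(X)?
E[X] = 0.5208, Var(X) = 0.2713

We have X ~ Exponential(λ=1.92).

For an Exponential distribution with λ=1.92:

Expected value:
E[X] = 0.5208

Variance:
Var(X) = 0.2713

Standard deviation:
σ = √Var(X) = 0.5208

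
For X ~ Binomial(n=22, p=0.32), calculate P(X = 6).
0.167439

We have X ~ Binomial(n=22, p=0.32).

For a Binomial distribution, the PMF gives us the probability of each outcome.

Using the PMF formula:
P(X = 6) = 0.167439

Rounded to 4 decimal places: 0.1674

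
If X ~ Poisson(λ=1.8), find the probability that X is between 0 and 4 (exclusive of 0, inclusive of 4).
0.798294

We have X ~ Poisson(λ=1.8).

To find P(0 < X ≤ 4), we use:
P(0 < X ≤ 4) = P(X ≤ 4) - P(X ≤ 0)
                 = F(4) - F(0)
                 = 0.963593 - 0.165299
                 = 0.798294

So there's approximately a 79.8% chance that X falls in this range.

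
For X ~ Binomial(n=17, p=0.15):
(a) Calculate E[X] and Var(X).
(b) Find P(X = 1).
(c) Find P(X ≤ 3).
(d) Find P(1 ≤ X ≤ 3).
(a) E[X] = 2.5500, Var(X) = 2.1675
(b) P(X = 1) = 0.189340
(c) P(X ≤ 3) = 0.755614
(d) P(1 ≤ X ≤ 3) = 0.692501

We have X ~ Binomial(n=17, p=0.15).

(a) Moments:
E[X] = 2.5500
Var(X) = 2.1675
σ = √Var(X) = 1.4722

(b) Point probability using PMF:
P(X = 1) = 0.189340

(c) Cumulative probability using CDF:
P(X ≤ 3) = F(3) = 0.755614

(d) Range probability:
P(1 ≤ X ≤ 3) = P(X ≤ 3) - P(X ≤ 0)
                   = F(3) - F(0)
                   = 0.755614 - 0.063113
                   = 0.692501

This means approximately 69.3% of outcomes fall in the interval [1, 3].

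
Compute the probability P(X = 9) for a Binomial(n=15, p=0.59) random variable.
0.205956

We have X ~ Binomial(n=15, p=0.59).

For a Binomial distribution, the PMF gives us the probability of each outcome.

Using the PMF formula:
P(X = 9) = 0.205956

Rounded to 4 decimal places: 0.2060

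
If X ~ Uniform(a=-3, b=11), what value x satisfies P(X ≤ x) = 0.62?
5.6800

We have X ~ Uniform(a=-3, b=11).

We want to find x such that P(X ≤ x) = 0.62.

This is the 62nd percentile, which means 62% of values fall below this point.

Using the inverse CDF (quantile function):
x = F⁻¹(0.62) = 5.6800

Verification: P(X ≤ 5.6800) = 0.62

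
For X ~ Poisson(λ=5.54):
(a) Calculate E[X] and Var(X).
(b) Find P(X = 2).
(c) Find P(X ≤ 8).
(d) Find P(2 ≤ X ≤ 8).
(a) E[X] = 5.5400, Var(X) = 5.5400
(b) P(X = 2) = 0.060256
(c) P(X ≤ 8) = 0.890931
(d) P(2 ≤ X ≤ 8) = 0.865252

We have X ~ Poisson(λ=5.54).

(a) Moments:
E[X] = 5.5400
Var(X) = 5.5400
σ = √Var(X) = 2.3537

(b) Point probability using PMF:
P(X = 2) = 0.060256

(c) Cumulative probability using CDF:
P(X ≤ 8) = F(8) = 0.890931

(d) Range probability:
P(2 ≤ X ≤ 8) = P(X ≤ 8) - P(X ≤ 1)
                   = F(8) - F(1)
                   = 0.890931 - 0.025679
                   = 0.865252

This means approximately 86.5% of outcomes fall in the interval [2, 8].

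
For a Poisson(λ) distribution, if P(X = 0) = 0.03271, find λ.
λ = 3.4201

For a Poisson(λ) distribution, the PMF at 0 is:
P(X = 0) = λ^0 e^(-λ) / 0! = e^(-λ)

Given P(X = 0) = 0.03271:
e^(-λ) = 0.03271
-λ = ln(0.03271)
λ = -ln(0.03271) = 3.4201

Verification: e^(-3.4201) = 0.03271 ✓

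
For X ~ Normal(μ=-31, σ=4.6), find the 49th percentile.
-31.1153

We have X ~ Normal(μ=-31, σ=4.6).

We want to find x such that P(X ≤ x) = 0.49.

This is the 49th percentile, which means 49% of values fall below this point.

Using the inverse CDF (quantile function):
x = F⁻¹(0.49) = -31.1153

Verification: P(X ≤ -31.1153) = 0.49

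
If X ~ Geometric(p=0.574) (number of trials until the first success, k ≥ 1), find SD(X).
1.1371

We have X ~ Geometric(p=0.574) (number of trials until the first success, k ≥ 1).

For a Geometric distribution with p=0.574 (number of trials until the first success, k ≥ 1):
σ = √Var(X) = 1.1371

The standard deviation is the square root of the variance.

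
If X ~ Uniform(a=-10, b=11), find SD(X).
6.0622

We have X ~ Uniform(a=-10, b=11).

For a Uniform distribution with a=-10, b=11:
σ = √Var(X) = 6.0622

The standard deviation is the square root of the variance.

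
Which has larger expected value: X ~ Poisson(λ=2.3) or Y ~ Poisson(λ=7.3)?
Y has larger mean (7.3000 > 2.3000)

Compute the expected value for each distribution:

X ~ Poisson(λ=2.3):
E[X] = 2.3000

Y ~ Poisson(λ=7.3):
E[Y] = 7.3000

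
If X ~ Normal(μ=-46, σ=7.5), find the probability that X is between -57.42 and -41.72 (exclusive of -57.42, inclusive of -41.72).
0.651966

We have X ~ Normal(μ=-46, σ=7.5).

To find P(-57.42 < X ≤ -41.72), we use:
P(-57.42 < X ≤ -41.72) = P(X ≤ -41.72) - P(X ≤ -57.42)
                 = F(-41.72) - F(-57.42)
                 = 0.715887 - 0.063921
                 = 0.651966

So there's approximately a 65.2% chance that X falls in this range.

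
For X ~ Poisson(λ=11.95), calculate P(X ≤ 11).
0.467327

We have X ~ Poisson(λ=11.95).

The CDF gives us P(X ≤ k).

Using the CDF:
P(X ≤ 11) = 0.467327

This means there's approximately a 46.7% chance that X is at most 11.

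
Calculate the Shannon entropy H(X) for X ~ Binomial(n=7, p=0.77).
1.4893 nats

We have X ~ Binomial(n=7, p=0.77).

The Shannon entropy measures the uncertainty or information content of the distribution.

For a Binomial distribution with n=7, p=0.77:
H(X) = 1.4893 nats

(In bits, this would be 2.1487 bits.)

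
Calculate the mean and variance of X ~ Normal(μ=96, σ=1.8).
E[X] = 96.0000, Var(X) = 3.2400

We have X ~ Normal(μ=96, σ=1.8).

For a Normal distribution with μ=96, σ=1.8:

Expected value:
E[X] = 96.0000

Variance:
Var(X) = 3.2400

Standard deviation:
σ = √Var(X) = 1.8000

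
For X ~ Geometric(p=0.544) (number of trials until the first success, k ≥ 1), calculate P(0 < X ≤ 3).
0.905181

We have X ~ Geometric(p=0.544) (number of trials until the first success, k ≥ 1).

To find P(0 < X ≤ 3), we use:
P(0 < X ≤ 3) = P(X ≤ 3) - P(X ≤ 0)
                 = F(3) - F(0)
                 = 0.905181 - 0.000000
                 = 0.905181

So there's approximately a 90.5% chance that X falls in this range.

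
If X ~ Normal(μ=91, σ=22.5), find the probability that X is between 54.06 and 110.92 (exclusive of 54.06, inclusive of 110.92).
0.761694

We have X ~ Normal(μ=91, σ=22.5).

To find P(54.06 < X ≤ 110.92), we use:
P(54.06 < X ≤ 110.92) = P(X ≤ 110.92) - P(X ≤ 54.06)
                 = F(110.92) - F(54.06)
                 = 0.812012 - 0.050318
                 = 0.761694

So there's approximately a 76.2% chance that X falls in this range.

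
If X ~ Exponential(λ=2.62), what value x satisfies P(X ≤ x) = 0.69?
0.4470

We have X ~ Exponential(λ=2.62).

We want to find x such that P(X ≤ x) = 0.69.

This is the 69th percentile, which means 69% of values fall below this point.

Using the inverse CDF (quantile function):
x = F⁻¹(0.69) = 0.4470

Verification: P(X ≤ 0.4470) = 0.69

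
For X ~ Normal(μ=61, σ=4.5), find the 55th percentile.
61.5655

We have X ~ Normal(μ=61, σ=4.5).

We want to find x such that P(X ≤ x) = 0.55.

This is the 55th percentile, which means 55% of values fall below this point.

Using the inverse CDF (quantile function):
x = F⁻¹(0.55) = 61.5655

Verification: P(X ≤ 61.5655) = 0.55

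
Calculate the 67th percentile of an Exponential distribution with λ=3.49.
0.3177

We have X ~ Exponential(λ=3.49).

We want to find x such that P(X ≤ x) = 0.67.

This is the 67th percentile, which means 67% of values fall below this point.

Using the inverse CDF (quantile function):
x = F⁻¹(0.67) = 0.3177

Verification: P(X ≤ 0.3177) = 0.67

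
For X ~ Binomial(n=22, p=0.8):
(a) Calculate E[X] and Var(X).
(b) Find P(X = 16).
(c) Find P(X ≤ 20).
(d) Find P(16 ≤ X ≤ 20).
(a) E[X] = 17.6000, Var(X) = 3.5200
(b) P(X = 16) = 0.134411
(c) P(X ≤ 20) = 0.952038
(d) P(16 ≤ X ≤ 20) = 0.819088

We have X ~ Binomial(n=22, p=0.8).

(a) Moments:
E[X] = 17.6000
Var(X) = 3.5200
σ = √Var(X) = 1.8762

(b) Point probability using PMF:
P(X = 16) = 0.134411

(c) Cumulative probability using CDF:
P(X ≤ 20) = F(20) = 0.952038

(d) Range probability:
P(16 ≤ X ≤ 20) = P(X ≤ 20) - P(X ≤ 15)
                   = F(20) - F(15)
                   = 0.952038 - 0.132951
                   = 0.819088

This means approximately 81.9% of outcomes fall in the interval [16, 20].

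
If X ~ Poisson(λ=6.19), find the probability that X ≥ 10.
0.097624

We have X ~ Poisson(λ=6.19).

For discrete distributions, P(X ≥ 10) = 1 - P(X ≤ 9).

P(X ≤ 9) = 0.902376
P(X ≥ 10) = 1 - 0.902376 = 0.097624

So there's approximately a 9.8% chance that X is at least 10.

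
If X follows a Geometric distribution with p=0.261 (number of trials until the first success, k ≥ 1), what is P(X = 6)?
0.057526

We have X ~ Geometric(p=0.261) (number of trials until the first success, k ≥ 1).

For a Geometric distribution, the PMF gives us the probability of each outcome.

Using the PMF formula:
P(X = 6) = 0.057526

Rounded to 4 decimal places: 0.0575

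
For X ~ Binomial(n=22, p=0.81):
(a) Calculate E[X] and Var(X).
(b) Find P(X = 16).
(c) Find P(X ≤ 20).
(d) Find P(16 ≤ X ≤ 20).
(a) E[X] = 17.8200, Var(X) = 3.3858
(b) P(X = 16) = 0.120530
(c) P(X ≤ 20) = 0.940257
(d) P(16 ≤ X ≤ 20) = 0.832659

We have X ~ Binomial(n=22, p=0.81).

(a) Moments:
E[X] = 17.8200
Var(X) = 3.3858
σ = √Var(X) = 1.8401

(b) Point probability using PMF:
P(X = 16) = 0.120530

(c) Cumulative probability using CDF:
P(X ≤ 20) = F(20) = 0.940257

(d) Range probability:
P(16 ≤ X ≤ 20) = P(X ≤ 20) - P(X ≤ 15)
                   = F(20) - F(15)
                   = 0.940257 - 0.107598
                   = 0.832659

This means approximately 83.3% of outcomes fall in the interval [16, 20].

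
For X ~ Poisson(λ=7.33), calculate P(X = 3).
0.043031

We have X ~ Poisson(λ=7.33).

For a Poisson distribution, the PMF gives us the probability of each outcome.

Using the PMF formula:
P(X = 3) = 0.043031

Rounded to 4 decimal places: 0.0430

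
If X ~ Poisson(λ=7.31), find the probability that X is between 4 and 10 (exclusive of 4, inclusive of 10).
0.731481

We have X ~ Poisson(λ=7.31).

To find P(4 < X ≤ 10), we use:
P(4 < X ≤ 10) = P(X ≤ 10) - P(X ≤ 4)
                 = F(10) - F(4)
                 = 0.878023 - 0.146542
                 = 0.731481

So there's approximately a 73.1% chance that X falls in this range.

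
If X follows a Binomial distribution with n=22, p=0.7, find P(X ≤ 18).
0.931937

We have X ~ Binomial(n=22, p=0.7).

The CDF gives us P(X ≤ k).

Using the CDF:
P(X ≤ 18) = 0.931937

This means there's approximately a 93.2% chance that X is at most 18.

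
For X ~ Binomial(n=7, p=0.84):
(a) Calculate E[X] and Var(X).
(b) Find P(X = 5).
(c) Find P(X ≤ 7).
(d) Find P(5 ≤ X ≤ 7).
(a) E[X] = 5.8800, Var(X) = 0.9408
(b) P(X = 5) = 0.224831
(c) P(X ≤ 7) = 1.000000
(d) P(5 ≤ X ≤ 7) = 0.913375

We have X ~ Binomial(n=7, p=0.84).

(a) Moments:
E[X] = 5.8800
Var(X) = 0.9408
σ = √Var(X) = 0.9699

(b) Point probability using PMF:
P(X = 5) = 0.224831

(c) Cumulative probability using CDF:
P(X ≤ 7) = F(7) = 1.000000

(d) Range probability:
P(5 ≤ X ≤ 7) = P(X ≤ 7) - P(X ≤ 4)
                   = F(7) - F(4)
                   = 1.000000 - 0.086625
                   = 0.913375

This means approximately 91.3% of outcomes fall in the interval [5, 7].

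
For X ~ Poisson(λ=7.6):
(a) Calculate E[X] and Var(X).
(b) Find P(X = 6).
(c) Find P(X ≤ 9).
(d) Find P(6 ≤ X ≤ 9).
(a) E[X] = 7.6000, Var(X) = 7.6000
(b) P(X = 6) = 0.133940
(c) P(X ≤ 9) = 0.764851
(d) P(6 ≤ X ≤ 9) = 0.534171

We have X ~ Poisson(λ=7.6).

(a) Moments:
E[X] = 7.6000
Var(X) = 7.6000
σ = √Var(X) = 2.7568

(b) Point probability using PMF:
P(X = 6) = 0.133940

(c) Cumulative probability using CDF:
P(X ≤ 9) = F(9) = 0.764851

(d) Range probability:
P(6 ≤ X ≤ 9) = P(X ≤ 9) - P(X ≤ 5)
                   = F(9) - F(5)
                   = 0.764851 - 0.230681
                   = 0.534171

This means approximately 53.4% of outcomes fall in the interval [6, 9].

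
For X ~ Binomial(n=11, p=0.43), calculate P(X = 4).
0.220552

We have X ~ Binomial(n=11, p=0.43).

For a Binomial distribution, the PMF gives us the probability of each outcome.

Using the PMF formula:
P(X = 4) = 0.220552

Rounded to 4 decimal places: 0.2206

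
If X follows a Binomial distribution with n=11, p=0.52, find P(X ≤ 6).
0.678742

We have X ~ Binomial(n=11, p=0.52).

The CDF gives us P(X ≤ k).

Using the CDF:
P(X ≤ 6) = 0.678742

This means there's approximately a 67.9% chance that X is at most 6.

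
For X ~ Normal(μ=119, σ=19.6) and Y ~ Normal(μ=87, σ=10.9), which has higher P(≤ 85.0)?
Y has higher probability (P(Y ≤ 85.0) = 0.4272 > P(X ≤ 85.0) = 0.0414)

Compute P(≤ 85.0) for each distribution:

X ~ Normal(μ=119, σ=19.6):
P(X ≤ 85.0) = 0.0414

Y ~ Normal(μ=87, σ=10.9):
P(Y ≤ 85.0) = 0.4272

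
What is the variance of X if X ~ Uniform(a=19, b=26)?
4.0833

We have X ~ Uniform(a=19, b=26).

For a Uniform distribution with a=19, b=26:
Var(X) = 4.0833

The variance measures the spread of the distribution around the mean.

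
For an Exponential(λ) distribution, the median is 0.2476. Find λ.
λ = 2.7995

For X ~ Exponential(λ), the CDF is F(x) = 1 - e^(-λx).
The median m satisfies F(m) = 0.5:
1 - e^(-λm) = 0.5
e^(-λm) = 0.5
λm = ln(2)
m = ln(2) / λ

Given m = 0.2476:
λ = ln(2) / 0.2476 = 0.693147 / 0.2476 = 2.7995

Verification: ln(2) / 2.7995 = 0.2476 ✓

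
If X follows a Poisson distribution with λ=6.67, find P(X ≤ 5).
0.344820

We have X ~ Poisson(λ=6.67).

The CDF gives us P(X ≤ k).

Using the CDF:
P(X ≤ 5) = 0.344820

This means there's approximately a 34.5% chance that X is at most 5.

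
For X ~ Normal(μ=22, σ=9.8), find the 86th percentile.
32.5871

We have X ~ Normal(μ=22, σ=9.8).

We want to find x such that P(X ≤ x) = 0.86.

This is the 86th percentile, which means 86% of values fall below this point.

Using the inverse CDF (quantile function):
x = F⁻¹(0.86) = 32.5871

Verification: P(X ≤ 32.5871) = 0.86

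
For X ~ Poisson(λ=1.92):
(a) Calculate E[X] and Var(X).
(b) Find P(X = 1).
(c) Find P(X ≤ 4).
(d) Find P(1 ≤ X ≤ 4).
(a) E[X] = 1.9200, Var(X) = 1.9200
(b) P(X = 1) = 0.281485
(c) P(X ≤ 4) = 0.954276
(d) P(1 ≤ X ≤ 4) = 0.807669

We have X ~ Poisson(λ=1.92).

(a) Moments:
E[X] = 1.9200
Var(X) = 1.9200
σ = √Var(X) = 1.3856

(b) Point probability using PMF:
P(X = 1) = 0.281485

(c) Cumulative probability using CDF:
P(X ≤ 4) = F(4) = 0.954276

(d) Range probability:
P(1 ≤ X ≤ 4) = P(X ≤ 4) - P(X ≤ 0)
                   = F(4) - F(0)
                   = 0.954276 - 0.146607
                   = 0.807669

This means approximately 80.8% of outcomes fall in the interval [1, 4].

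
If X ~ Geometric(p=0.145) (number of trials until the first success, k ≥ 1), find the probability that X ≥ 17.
0.081556

We have X ~ Geometric(p=0.145) (number of trials until the first success, k ≥ 1).

For discrete distributions, P(X ≥ 17) = 1 - P(X ≤ 16).

P(X ≤ 16) = 0.918444
P(X ≥ 17) = 1 - 0.918444 = 0.081556

So there's approximately a 8.2% chance that X is at least 17.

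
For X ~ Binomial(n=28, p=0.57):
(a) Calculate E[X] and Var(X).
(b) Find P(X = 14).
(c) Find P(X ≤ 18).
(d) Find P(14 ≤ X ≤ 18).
(a) E[X] = 15.9600, Var(X) = 6.8628
(b) P(X = 14) = 0.113274
(c) P(X ≤ 18) = 0.833662
(d) P(14 ≤ X ≤ 18) = 0.660004

We have X ~ Binomial(n=28, p=0.57).

(a) Moments:
E[X] = 15.9600
Var(X) = 6.8628
σ = √Var(X) = 2.6197

(b) Point probability using PMF:
P(X = 14) = 0.113274

(c) Cumulative probability using CDF:
P(X ≤ 18) = F(18) = 0.833662

(d) Range probability:
P(14 ≤ X ≤ 18) = P(X ≤ 18) - P(X ≤ 13)
                   = F(18) - F(13)
                   = 0.833662 - 0.173658
                   = 0.660004

This means approximately 66.0% of outcomes fall in the interval [14, 18].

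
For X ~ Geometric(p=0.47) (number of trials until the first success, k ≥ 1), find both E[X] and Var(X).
E[X] = 2.1277, Var(X) = 2.3993

We have X ~ Geometric(p=0.47) (number of trials until the first success, k ≥ 1).

For a Geometric distribution with p=0.47 (number of trials until the first success, k ≥ 1):

Expected value:
E[X] = 2.1277

Variance:
Var(X) = 2.3993

Standard deviation:
σ = √Var(X) = 1.5490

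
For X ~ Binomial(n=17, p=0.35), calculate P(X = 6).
0.199084

We have X ~ Binomial(n=17, p=0.35).

For a Binomial distribution, the PMF gives us the probability of each outcome.

Using the PMF formula:
P(X = 6) = 0.199084

Rounded to 4 decimal places: 0.1991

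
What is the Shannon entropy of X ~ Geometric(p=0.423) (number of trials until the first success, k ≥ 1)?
1.6105 nats

We have X ~ Geometric(p=0.423) (number of trials until the first success, k ≥ 1).

The Shannon entropy measures the uncertainty or information content of the distribution.

For a Geometric distribution with p=0.423 (number of trials until the first success, k ≥ 1):
H(X) = 1.6105 nats

(In bits, this would be 2.3235 bits.)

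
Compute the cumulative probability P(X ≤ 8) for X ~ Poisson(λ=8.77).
0.486320

We have X ~ Poisson(λ=8.77).

The CDF gives us P(X ≤ k).

Using the CDF:
P(X ≤ 8) = 0.486320

This means there's approximately a 48.6% chance that X is at most 8.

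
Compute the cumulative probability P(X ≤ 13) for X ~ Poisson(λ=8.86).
0.932983

We have X ~ Poisson(λ=8.86).

The CDF gives us P(X ≤ k).

Using the CDF:
P(X ≤ 13) = 0.932983

This means there's approximately a 93.3% chance that X is at most 13.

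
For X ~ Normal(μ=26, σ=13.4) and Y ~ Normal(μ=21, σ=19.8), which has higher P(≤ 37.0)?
X has higher probability (P(X ≤ 37.0) = 0.7941 > P(Y ≤ 37.0) = 0.7905)

Compute P(≤ 37.0) for each distribution:

X ~ Normal(μ=26, σ=13.4):
P(X ≤ 37.0) = 0.7941

Y ~ Normal(μ=21, σ=19.8):
P(Y ≤ 37.0) = 0.7905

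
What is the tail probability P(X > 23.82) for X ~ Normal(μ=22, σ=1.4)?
0.096800

We have X ~ Normal(μ=22, σ=1.4).

P(X > 23.82) = 1 - P(X ≤ 23.82)
                = 1 - F(23.82)
                = 1 - 0.903200
                = 0.096800

So there's approximately a 9.7% chance that X exceeds 23.82.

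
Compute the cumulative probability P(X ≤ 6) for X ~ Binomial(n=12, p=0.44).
0.761982

We have X ~ Binomial(n=12, p=0.44).

The CDF gives us P(X ≤ k).

Using the CDF:
P(X ≤ 6) = 0.761982

This means there's approximately a 76.2% chance that X is at most 6.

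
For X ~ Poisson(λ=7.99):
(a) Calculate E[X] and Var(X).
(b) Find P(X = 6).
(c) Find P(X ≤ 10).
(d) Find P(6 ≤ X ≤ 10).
(a) E[X] = 7.9900, Var(X) = 7.9900
(b) P(X = 6) = 0.122443
(c) P(X ≤ 10) = 0.816877
(d) P(6 ≤ X ≤ 10) = 0.624723

We have X ~ Poisson(λ=7.99).

(a) Moments:
E[X] = 7.9900
Var(X) = 7.9900
σ = √Var(X) = 2.8267

(b) Point probability using PMF:
P(X = 6) = 0.122443

(c) Cumulative probability using CDF:
P(X ≤ 10) = F(10) = 0.816877

(d) Range probability:
P(6 ≤ X ≤ 10) = P(X ≤ 10) - P(X ≤ 5)
                   = F(10) - F(5)
                   = 0.816877 - 0.192154
                   = 0.624723

This means approximately 62.5% of outcomes fall in the interval [6, 10].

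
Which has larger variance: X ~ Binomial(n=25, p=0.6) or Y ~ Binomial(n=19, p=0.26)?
X has larger variance (6.0000 > 3.6556)

Compute the variance for each distribution:

X ~ Binomial(n=25, p=0.6):
Var(X) = 6.0000

Y ~ Binomial(n=19, p=0.26):
Var(Y) = 3.6556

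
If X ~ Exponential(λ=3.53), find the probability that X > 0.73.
0.076009

We have X ~ Exponential(λ=3.53).

P(X > 0.73) = 1 - P(X ≤ 0.73)
                = 1 - F(0.73)
                = 1 - 0.923991
                = 0.076009

So there's approximately a 7.6% chance that X exceeds 0.73.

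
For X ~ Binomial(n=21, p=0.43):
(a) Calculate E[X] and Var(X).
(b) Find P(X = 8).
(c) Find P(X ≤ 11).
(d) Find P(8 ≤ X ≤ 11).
(a) E[X] = 9.0300, Var(X) = 5.1471
(b) P(X = 8) = 0.159464
(c) P(X ≤ 11) = 0.861617
(d) P(8 ≤ X ≤ 11) = 0.609196

We have X ~ Binomial(n=21, p=0.43).

(a) Moments:
E[X] = 9.0300
Var(X) = 5.1471
σ = √Var(X) = 2.2687

(b) Point probability using PMF:
P(X = 8) = 0.159464

(c) Cumulative probability using CDF:
P(X ≤ 11) = F(11) = 0.861617

(d) Range probability:
P(8 ≤ X ≤ 11) = P(X ≤ 11) - P(X ≤ 7)
                   = F(11) - F(7)
                   = 0.861617 - 0.252421
                   = 0.609196

This means approximately 60.9% of outcomes fall in the interval [8, 11].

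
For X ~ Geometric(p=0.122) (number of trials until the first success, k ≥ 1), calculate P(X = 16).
0.017329

We have X ~ Geometric(p=0.122) (number of trials until the first success, k ≥ 1).

For a Geometric distribution, the PMF gives us the probability of each outcome.

Using the PMF formula:
P(X = 16) = 0.017329

Rounded to 4 decimal places: 0.0173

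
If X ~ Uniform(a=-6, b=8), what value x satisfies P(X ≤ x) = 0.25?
-2.5000

We have X ~ Uniform(a=-6, b=8).

We want to find x such that P(X ≤ x) = 0.25.

This is the 25th percentile, which means 25% of values fall below this point.

Using the inverse CDF (quantile function):
x = F⁻¹(0.25) = -2.5000

Verification: P(X ≤ -2.5000) = 0.25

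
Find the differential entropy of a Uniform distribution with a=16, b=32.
2.7726 nats

We have X ~ Uniform(a=16, b=32).

The differential entropy measures the uncertainty or information content of the distribution.

For a Uniform distribution with a=16, b=32:
h(X) = 2.7726 nats

(In bits, this would be 4.0000 bits.)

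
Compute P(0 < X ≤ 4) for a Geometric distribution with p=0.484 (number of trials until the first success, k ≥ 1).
0.929108

We have X ~ Geometric(p=0.484) (number of trials until the first success, k ≥ 1).

To find P(0 < X ≤ 4), we use:
P(0 < X ≤ 4) = P(X ≤ 4) - P(X ≤ 0)
                 = F(4) - F(0)
                 = 0.929108 - 0.000000
                 = 0.929108

So there's approximately a 92.9% chance that X falls in this range.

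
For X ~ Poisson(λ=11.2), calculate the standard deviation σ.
3.3466

We have X ~ Poisson(λ=11.2).

For a Poisson distribution with λ=11.2:
σ = √Var(X) = 3.3466

The standard deviation is the square root of the variance.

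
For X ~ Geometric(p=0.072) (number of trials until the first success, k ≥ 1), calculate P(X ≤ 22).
0.806778

We have X ~ Geometric(p=0.072) (number of trials until the first success, k ≥ 1).

The CDF gives us P(X ≤ k).

Using the CDF:
P(X ≤ 22) = 0.806778

This means there's approximately a 80.7% chance that X is at most 22.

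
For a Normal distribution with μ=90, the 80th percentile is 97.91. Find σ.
σ = 9.3985

For X ~ Normal(μ, σ), the p-th percentile satisfies x = μ + z_p × σ,
where z_p = Φ⁻¹(p) is the standard normal quantile.

Step 1: z_{0.8} = Φ⁻¹(0.8) = 0.8416

Step 2: Solve for σ:
97.91 = 90 + 0.8416 × σ
σ = (97.91 - 90) / 0.8416
σ = 7.91 / 0.8416
σ = 9.3985

Verification: μ + z × σ = 90 + 0.8416 × 9.3985 = 97.91 ✓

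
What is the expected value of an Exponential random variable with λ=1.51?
0.6623

We have X ~ Exponential(λ=1.51).

For an Exponential distribution with λ=1.51:
E[X] = 0.6623

This is the expected (average) value of X.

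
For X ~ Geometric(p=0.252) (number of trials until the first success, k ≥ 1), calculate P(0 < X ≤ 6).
0.824850

We have X ~ Geometric(p=0.252) (number of trials until the first success, k ≥ 1).

To find P(0 < X ≤ 6), we use:
P(0 < X ≤ 6) = P(X ≤ 6) - P(X ≤ 0)
                 = F(6) - F(0)
                 = 0.824850 - 0.000000
                 = 0.824850

So there's approximately a 82.5% chance that X falls in this range.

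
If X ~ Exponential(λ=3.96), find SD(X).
0.2525

We have X ~ Exponential(λ=3.96).

For an Exponential distribution with λ=3.96:
σ = √Var(X) = 0.2525

The standard deviation is the square root of the variance.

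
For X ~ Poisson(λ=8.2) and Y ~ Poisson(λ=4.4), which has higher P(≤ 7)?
Y has higher probability (P(Y ≤ 7) = 0.9214 > P(X ≤ 7) = 0.4254)

Compute P(≤ 7) for each distribution:

X ~ Poisson(λ=8.2):
P(X ≤ 7) = 0.4254

Y ~ Poisson(λ=4.4):
P(Y ≤ 7) = 0.9214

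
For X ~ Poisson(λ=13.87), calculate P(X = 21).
0.017848

We have X ~ Poisson(λ=13.87).

For a Poisson distribution, the PMF gives us the probability of each outcome.

Using the PMF formula:
P(X = 21) = 0.017848

Rounded to 4 decimal places: 0.0178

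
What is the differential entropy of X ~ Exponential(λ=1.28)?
0.7531 nats

We have X ~ Exponential(λ=1.28).

The differential entropy measures the uncertainty or information content of the distribution.

For an Exponential distribution with λ=1.28:
h(X) = 0.7531 nats

(In bits, this would be 1.0866 bits.)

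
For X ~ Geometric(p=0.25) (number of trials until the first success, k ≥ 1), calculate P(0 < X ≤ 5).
0.762695

We have X ~ Geometric(p=0.25) (number of trials until the first success, k ≥ 1).

To find P(0 < X ≤ 5), we use:
P(0 < X ≤ 5) = P(X ≤ 5) - P(X ≤ 0)
                 = F(5) - F(0)
                 = 0.762695 - 0.000000
                 = 0.762695

So there's approximately a 76.3% chance that X falls in this range.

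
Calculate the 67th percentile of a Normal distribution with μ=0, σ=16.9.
7.4345

We have X ~ Normal(μ=0, σ=16.9).

We want to find x such that P(X ≤ x) = 0.67.

This is the 67th percentile, which means 67% of values fall below this point.

Using the inverse CDF (quantile function):
x = F⁻¹(0.67) = 7.4345

Verification: P(X ≤ 7.4345) = 0.67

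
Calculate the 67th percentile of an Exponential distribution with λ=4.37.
0.2537

We have X ~ Exponential(λ=4.37).

We want to find x such that P(X ≤ x) = 0.67.

This is the 67th percentile, which means 67% of values fall below this point.

Using the inverse CDF (quantile function):
x = F⁻¹(0.67) = 0.2537

Verification: P(X ≤ 0.2537) = 0.67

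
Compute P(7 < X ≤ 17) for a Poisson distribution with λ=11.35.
0.836691

We have X ~ Poisson(λ=11.35).

To find P(7 < X ≤ 17), we use:
P(7 < X ≤ 17) = P(X ≤ 17) - P(X ≤ 7)
                 = F(17) - F(7)
                 = 0.958684 - 0.121993
                 = 0.836691

So there's approximately a 83.7% chance that X falls in this range.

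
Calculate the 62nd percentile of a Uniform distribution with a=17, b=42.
32.5000

We have X ~ Uniform(a=17, b=42).

We want to find x such that P(X ≤ x) = 0.62.

This is the 62nd percentile, which means 62% of values fall below this point.

Using the inverse CDF (quantile function):
x = F⁻¹(0.62) = 32.5000

Verification: P(X ≤ 32.5000) = 0.62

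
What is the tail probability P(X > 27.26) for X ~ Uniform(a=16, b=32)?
0.296250

We have X ~ Uniform(a=16, b=32).

P(X > 27.26) = 1 - P(X ≤ 27.26)
                = 1 - F(27.26)
                = 1 - 0.703750
                = 0.296250

So there's approximately a 29.6% chance that X exceeds 27.26.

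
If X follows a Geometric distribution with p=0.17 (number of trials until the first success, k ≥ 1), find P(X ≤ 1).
0.170000

We have X ~ Geometric(p=0.17) (number of trials until the first success, k ≥ 1).

The CDF gives us P(X ≤ k).

Using the CDF:
P(X ≤ 1) = 0.170000

This means there's approximately a 17.0% chance that X is at most 1.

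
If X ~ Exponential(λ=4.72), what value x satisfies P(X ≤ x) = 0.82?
0.3633

We have X ~ Exponential(λ=4.72).

We want to find x such that P(X ≤ x) = 0.82.

This is the 82nd percentile, which means 82% of values fall below this point.

Using the inverse CDF (quantile function):
x = F⁻¹(0.82) = 0.3633

Verification: P(X ≤ 0.3633) = 0.82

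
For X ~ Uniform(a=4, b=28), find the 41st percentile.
13.8400

We have X ~ Uniform(a=4, b=28).

We want to find x such that P(X ≤ x) = 0.41.

This is the 41st percentile, which means 41% of values fall below this point.

Using the inverse CDF (quantile function):
x = F⁻¹(0.41) = 13.8400

Verification: P(X ≤ 13.8400) = 0.41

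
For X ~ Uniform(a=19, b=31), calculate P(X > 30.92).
0.006667

We have X ~ Uniform(a=19, b=31).

P(X > 30.92) = 1 - P(X ≤ 30.92)
                = 1 - F(30.92)
                = 1 - 0.993333
                = 0.006667

So there's approximately a 0.7% chance that X exceeds 30.92.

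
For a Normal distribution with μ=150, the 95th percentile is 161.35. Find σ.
σ = 6.9003

For X ~ Normal(μ, σ), the p-th percentile satisfies x = μ + z_p × σ,
where z_p = Φ⁻¹(p) is the standard normal quantile.

Step 1: z_{0.95} = Φ⁻¹(0.95) = 1.6449

Step 2: Solve for σ:
161.35 = 150 + 1.6449 × σ
σ = (161.35 - 150) / 1.6449
σ = 11.35 / 1.6449
σ = 6.9003

Verification: μ + z × σ = 150 + 1.6449 × 6.9003 = 161.35 ✓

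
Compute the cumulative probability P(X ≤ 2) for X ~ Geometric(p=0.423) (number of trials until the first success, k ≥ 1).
0.667071

We have X ~ Geometric(p=0.423) (number of trials until the first success, k ≥ 1).

The CDF gives us P(X ≤ k).

Using the CDF:
P(X ≤ 2) = 0.667071

This means there's approximately a 66.7% chance that X is at most 2.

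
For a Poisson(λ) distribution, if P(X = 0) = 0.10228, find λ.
λ = 2.2800

For a Poisson(λ) distribution, the PMF at 0 is:
P(X = 0) = λ^0 e^(-λ) / 0! = e^(-λ)

Given P(X = 0) = 0.10228:
e^(-λ) = 0.10228
-λ = ln(0.10228)
λ = -ln(0.10228) = 2.2800

Verification: e^(-2.2800) = 0.10228 ✓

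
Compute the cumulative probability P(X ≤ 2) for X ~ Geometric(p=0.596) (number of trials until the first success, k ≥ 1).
0.836784

We have X ~ Geometric(p=0.596) (number of trials until the first success, k ≥ 1).

The CDF gives us P(X ≤ k).

Using the CDF:
P(X ≤ 2) = 0.836784

This means there's approximately a 83.7% chance that X is at most 2.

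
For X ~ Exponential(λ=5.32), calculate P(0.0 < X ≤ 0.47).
0.917948

We have X ~ Exponential(λ=5.32).

To find P(0.0 < X ≤ 0.47), we use:
P(0.0 < X ≤ 0.47) = P(X ≤ 0.47) - P(X ≤ 0.0)
                 = F(0.47) - F(0.0)
                 = 0.917948 - 0.000000
                 = 0.917948

So there's approximately a 91.8% chance that X falls in this range.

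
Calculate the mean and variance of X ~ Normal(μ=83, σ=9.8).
E[X] = 83.0000, Var(X) = 96.0400

We have X ~ Normal(μ=83, σ=9.8).

For a Normal distribution with μ=83, σ=9.8:

Expected value:
E[X] = 83.0000

Variance:
Var(X) = 96.0400

Standard deviation:
σ = √Var(X) = 9.8000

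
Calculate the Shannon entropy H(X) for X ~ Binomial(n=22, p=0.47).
2.2693 nats

We have X ~ Binomial(n=22, p=0.47).

The Shannon entropy measures the uncertainty or information content of the distribution.

For a Binomial distribution with n=22, p=0.47:
H(X) = 2.2693 nats

(In bits, this would be 3.2738 bits.)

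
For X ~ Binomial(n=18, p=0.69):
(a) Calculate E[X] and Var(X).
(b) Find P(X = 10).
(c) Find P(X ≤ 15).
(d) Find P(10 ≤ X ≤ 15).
(a) E[X] = 12.4200, Var(X) = 3.8502
(b) P(X = 10) = 0.091294
(c) P(X ≤ 15) = 0.949764
(d) P(10 ≤ X ≤ 15) = 0.877777

We have X ~ Binomial(n=18, p=0.69).

(a) Moments:
E[X] = 12.4200
Var(X) = 3.8502
σ = √Var(X) = 1.9622

(b) Point probability using PMF:
P(X = 10) = 0.091294

(c) Cumulative probability using CDF:
P(X ≤ 15) = F(15) = 0.949764

(d) Range probability:
P(10 ≤ X ≤ 15) = P(X ≤ 15) - P(X ≤ 9)
                   = F(15) - F(9)
                   = 0.949764 - 0.071987
                   = 0.877777

This means approximately 87.8% of outcomes fall in the interval [10, 15].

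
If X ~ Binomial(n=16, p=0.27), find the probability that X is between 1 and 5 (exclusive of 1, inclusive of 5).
0.709189

We have X ~ Binomial(n=16, p=0.27).

To find P(1 < X ≤ 5), we use:
P(1 < X ≤ 5) = P(X ≤ 5) - P(X ≤ 1)
                 = F(5) - F(1)
                 = 0.754181 - 0.044992
                 = 0.709189

So there's approximately a 70.9% chance that X falls in this range.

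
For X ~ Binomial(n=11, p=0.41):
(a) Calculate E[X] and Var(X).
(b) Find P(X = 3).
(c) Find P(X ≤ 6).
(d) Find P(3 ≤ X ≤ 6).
(a) E[X] = 4.5100, Var(X) = 2.6609
(b) P(X = 3) = 0.166975
(c) P(X ≤ 6) = 0.887870
(d) P(3 ≤ X ≤ 6) = 0.781709

We have X ~ Binomial(n=11, p=0.41).

(a) Moments:
E[X] = 4.5100
Var(X) = 2.6609
σ = √Var(X) = 1.6312

(b) Point probability using PMF:
P(X = 3) = 0.166975

(c) Cumulative probability using CDF:
P(X ≤ 6) = F(6) = 0.887870

(d) Range probability:
P(3 ≤ X ≤ 6) = P(X ≤ 6) - P(X ≤ 2)
                   = F(6) - F(2)
                   = 0.887870 - 0.106161
                   = 0.781709

This means approximately 78.2% of outcomes fall in the interval [3, 6].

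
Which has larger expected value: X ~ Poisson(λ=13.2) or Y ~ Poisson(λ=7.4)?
X has larger mean (13.2000 > 7.4000)

Compute the expected value for each distribution:

X ~ Poisson(λ=13.2):
E[X] = 13.2000

Y ~ Poisson(λ=7.4):
E[Y] = 7.4000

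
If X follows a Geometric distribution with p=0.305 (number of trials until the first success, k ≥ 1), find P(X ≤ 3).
0.664298

We have X ~ Geometric(p=0.305) (number of trials until the first success, k ≥ 1).

The CDF gives us P(X ≤ k).

Using the CDF:
P(X ≤ 3) = 0.664298

This means there's approximately a 66.4% chance that X is at most 3.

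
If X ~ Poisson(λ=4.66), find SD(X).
2.1587

We have X ~ Poisson(λ=4.66).

For a Poisson distribution with λ=4.66:
σ = √Var(X) = 2.1587

The standard deviation is the square root of the variance.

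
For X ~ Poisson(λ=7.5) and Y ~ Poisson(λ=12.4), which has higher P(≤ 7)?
X has higher probability (P(X ≤ 7) = 0.5246 > P(Y ≤ 7) = 0.0734)

Compute P(≤ 7) for each distribution:

X ~ Poisson(λ=7.5):
P(X ≤ 7) = 0.5246

Y ~ Poisson(λ=12.4):
P(Y ≤ 7) = 0.0734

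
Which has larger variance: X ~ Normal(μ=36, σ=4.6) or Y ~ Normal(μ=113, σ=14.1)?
Y has larger variance (198.8100 > 21.1600)

Compute the variance for each distribution:

X ~ Normal(μ=36, σ=4.6):
Var(X) = 21.1600

Y ~ Normal(μ=113, σ=14.1):
Var(Y) = 198.8100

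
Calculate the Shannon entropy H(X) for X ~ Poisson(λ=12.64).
2.6805 nats

We have X ~ Poisson(λ=12.64).

The Shannon entropy measures the uncertainty or information content of the distribution.

For a Poisson distribution with λ=12.64:
H(X) = 2.6805 nats

(In bits, this would be 3.8671 bits.)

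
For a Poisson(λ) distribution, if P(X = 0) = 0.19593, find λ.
λ = 1.6300

For a Poisson(λ) distribution, the PMF at 0 is:
P(X = 0) = λ^0 e^(-λ) / 0! = e^(-λ)

Given P(X = 0) = 0.19593:
e^(-λ) = 0.19593
-λ = ln(0.19593)
λ = -ln(0.19593) = 1.6300

Verification: e^(-1.6300) = 0.19593 ✓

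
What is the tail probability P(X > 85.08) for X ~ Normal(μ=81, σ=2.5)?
0.051340

We have X ~ Normal(μ=81, σ=2.5).

P(X > 85.08) = 1 - P(X ≤ 85.08)
                = 1 - F(85.08)
                = 1 - 0.948660
                = 0.051340

So there's approximately a 5.1% chance that X exceeds 85.08.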